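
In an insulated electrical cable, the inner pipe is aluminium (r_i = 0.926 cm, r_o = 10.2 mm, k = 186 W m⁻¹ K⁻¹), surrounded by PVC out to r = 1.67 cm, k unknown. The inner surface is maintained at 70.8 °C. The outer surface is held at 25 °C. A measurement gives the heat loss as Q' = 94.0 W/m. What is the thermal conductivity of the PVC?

k = 0.161 W/m·K

ΣR = ΔT/Q' = |70.8 − 25|/94.0 = 0.4872 m·K/W
Known resistances:
  R'_aluminium = ln(0.0102/0.00926)/(2πk) = 0.09668/(2π·186) = 8.273×10^-5 m·K/W
R_PVC = ΣR − ΣR_known = 0.4872 − 8.273×10^-5 = 0.4871 m·K/W
ln(r₂/r₁)/(2πk) = 0.4871 ⇒ k = 0.4930/(2π·0.4871) = 0.161 W/m·K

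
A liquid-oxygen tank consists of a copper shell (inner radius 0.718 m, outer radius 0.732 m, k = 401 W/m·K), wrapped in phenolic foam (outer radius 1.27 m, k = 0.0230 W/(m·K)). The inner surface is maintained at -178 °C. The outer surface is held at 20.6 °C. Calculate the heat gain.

Q = 99.2 W

Series thermal resistances, inner to outer:
  R_copper = (1/0.718 − 1/0.732)/(4πk) = 0.02664/(4π·401) = 5.286×10^-6 K/W
  R_phenolic foam = (1/0.732 − 1/1.27)/(4πk) = 0.5787/(4π·0.0230) = 2.002 K/W
ΣR = 5.286×10^-6 + 2.002 = 2.002 K/W
Q = ΔT/ΣR = (-178 °C − 20.6 °C)/2.002 = -99.2 W
(Negative Q ⇒ heat flows inward; heat gain = 99.2 W.)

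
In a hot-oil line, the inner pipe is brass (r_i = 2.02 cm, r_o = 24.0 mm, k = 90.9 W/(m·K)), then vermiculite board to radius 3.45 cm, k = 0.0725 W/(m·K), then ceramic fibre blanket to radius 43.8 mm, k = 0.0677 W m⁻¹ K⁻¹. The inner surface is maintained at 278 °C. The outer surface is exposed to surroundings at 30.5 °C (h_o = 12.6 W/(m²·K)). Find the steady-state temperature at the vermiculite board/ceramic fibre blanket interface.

T = 158 °C

Treat each layer as a resistance in series:
  R'_brass = ln(0.0240/0.0202)/(2πk) = 0.1724/(2π·90.9) = 3.018×10^-4 m·K/W
  R'_vermiculite board = ln(0.0345/0.0240)/(2πk) = 0.3629/(2π·0.0725) = 0.7967 m·K/W
  R'_ceramic fibre blanket = ln(0.0438/0.0345)/(2πk) = 0.2387/(2π·0.0677) = 0.5611 m·K/W
  R'_conv,out = 1/(2πr h) = 1/(2π·0.0438·12.6) = 0.2884 m·K/W
ΣR = 3.018×10^-4 + 0.7967 + 0.5611 + 0.2884 = 1.647 m·K/W
Q' = ΔT/ΣR = (278 °C − 30.5 °C)/1.647 = 150.3 W/m
From the inner boundary to the vermiculite board/ceramic fibre blanket interface, ΣR_partial = 0.7970 m·K/W.
T_interface = T_in − Q'·ΣR_partial = 278 °C − (150.3)(0.7970) = 158 °C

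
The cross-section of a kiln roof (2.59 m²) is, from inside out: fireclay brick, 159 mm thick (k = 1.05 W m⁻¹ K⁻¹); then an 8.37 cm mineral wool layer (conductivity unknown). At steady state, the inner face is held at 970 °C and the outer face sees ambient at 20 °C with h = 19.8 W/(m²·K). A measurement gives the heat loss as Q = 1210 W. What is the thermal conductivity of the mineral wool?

ΣR = ΔT/Q = |970 − 20|/1210 = 0.7851 K/W
Known resistances:
  R_fireclay brick = L/(kA) = 0.159/(1.05·2.59) = 0.05847 K/W
  R_conv,out = 1/(hA) = 1/(19.8·2.59) = 0.01950 K/W
R_mineral wool = ΣR − ΣR_known = 0.7851 − 0.07797 = 0.7071 K/W
L/(kA) = 0.7071 ⇒ k = 0.0837/(0.7071·2.59) = 0.0457 W/m·K

k = 0.0457 W/m·K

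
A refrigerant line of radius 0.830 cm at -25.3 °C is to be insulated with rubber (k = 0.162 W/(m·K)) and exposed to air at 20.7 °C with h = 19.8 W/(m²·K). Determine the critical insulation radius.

For a cylinder, r_cr = k_ins/h = 0.162/19.8 = 0.00818 m = 0.818 cm

r_cr = 0.818 cm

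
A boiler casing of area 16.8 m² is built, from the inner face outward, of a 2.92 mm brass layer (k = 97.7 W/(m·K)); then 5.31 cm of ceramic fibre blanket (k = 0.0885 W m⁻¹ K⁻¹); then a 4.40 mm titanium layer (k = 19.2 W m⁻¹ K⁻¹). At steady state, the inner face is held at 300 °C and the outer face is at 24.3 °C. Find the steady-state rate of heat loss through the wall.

Q = 7.72 kW

Resistance network (inner→outer):
  R_brass = L/(kA) = 0.00292/(97.7·16.8) = 1.779×10^-6 K/W
  R_ceramic fibre blanket = L/(kA) = 0.0531/(0.0885·16.8) = 0.03571 K/W
  R_titanium = L/(kA) = 0.00440/(19.2·16.8) = 1.364×10^-5 K/W
ΣR = 1.779×10^-6 + 0.03571 + 1.364×10^-5 = 0.03573 K/W
Q = ΔT/ΣR = (300 °C − 24.3 °C)/0.03573 = 7720 W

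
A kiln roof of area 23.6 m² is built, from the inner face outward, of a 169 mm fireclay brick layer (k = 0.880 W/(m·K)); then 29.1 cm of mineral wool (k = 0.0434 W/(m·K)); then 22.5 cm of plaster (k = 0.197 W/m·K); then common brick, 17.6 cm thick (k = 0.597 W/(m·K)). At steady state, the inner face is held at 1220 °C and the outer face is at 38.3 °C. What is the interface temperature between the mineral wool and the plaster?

Treat each layer as a resistance in series:
  R_fireclay brick = L/(kA) = 0.169/(0.880·23.6) = 0.008138 K/W
  R_mineral wool = L/(kA) = 0.291/(0.0434·23.6) = 0.2841 K/W
  R_plaster = L/(kA) = 0.225/(0.197·23.6) = 0.04840 K/W
  R_common brick = L/(kA) = 0.176/(0.597·23.6) = 0.01249 K/W
ΣR = 0.008138 + 0.2841 + 0.04840 + 0.01249 = 0.3531 K/W
Q = ΔT/ΣR = (1220 °C − 38.3 °C)/0.3531 = 3347 W
From the inner boundary to the mineral wool/plaster interface, ΣR_partial = 0.2922 K/W.
T_interface = T_in − Q·ΣR_partial = 1220 °C − (3347)(0.2922) = 242 °C

T = 242 °C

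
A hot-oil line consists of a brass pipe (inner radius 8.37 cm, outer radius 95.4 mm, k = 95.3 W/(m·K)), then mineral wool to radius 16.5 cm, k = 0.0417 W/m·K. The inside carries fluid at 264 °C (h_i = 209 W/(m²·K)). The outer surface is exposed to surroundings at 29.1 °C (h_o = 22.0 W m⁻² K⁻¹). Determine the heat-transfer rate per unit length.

Resistance network (inner→outer):
  R'_conv,in = 1/(2πr h) = 1/(2π·0.0837·209) = 0.009098 m·K/W
  R'_brass = ln(0.0954/0.0837)/(2πk) = 0.1308/(2π·95.3) = 2.185×10^-4 m·K/W
  R'_mineral wool = ln(0.165/0.0954)/(2πk) = 0.5479/(2π·0.0417) = 2.091 m·K/W
  R'_conv,out = 1/(2πr h) = 1/(2π·0.165·22.0) = 0.04384 m·K/W
ΣR = 0.009098 + 2.185×10^-4 + 2.091 + 0.04384 = 2.144 m·K/W
Q' = ΔT/ΣR = (264 °C − 29.1 °C)/2.144 = 110 W/m

Q' = 110 W/m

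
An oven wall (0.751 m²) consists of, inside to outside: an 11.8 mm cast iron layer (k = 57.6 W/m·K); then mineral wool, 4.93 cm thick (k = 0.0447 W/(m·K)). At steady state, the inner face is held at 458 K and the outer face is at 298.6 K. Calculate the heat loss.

Treat each layer as a resistance in series:
  R_cast iron = L/(kA) = 0.0118/(57.6·0.751) = 2.728×10^-4 K/W
  R_mineral wool = L/(kA) = 0.0493/(0.0447·0.751) = 1.469 K/W
ΣR = 2.728×10^-4 + 1.469 = 1.469 K/W
Q = ΔT/ΣR = (458 K − 298.6 K)/1.469 = 109 W

Q = 109 W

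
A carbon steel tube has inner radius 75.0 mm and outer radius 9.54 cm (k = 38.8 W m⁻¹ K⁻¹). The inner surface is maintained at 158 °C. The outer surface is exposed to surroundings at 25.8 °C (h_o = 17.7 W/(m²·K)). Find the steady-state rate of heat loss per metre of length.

Series thermal resistances, inner to outer:
  R'_carbon steel = ln(0.0954/0.0750)/(2πk) = 0.2406/(2π·38.8) = 9.869×10^-4 m·K/W
  R'_conv,out = 1/(2πr h) = 1/(2π·0.0954·17.7) = 0.09425 m·K/W
ΣR = 9.869×10^-4 + 0.09425 = 0.09524 m·K/W
Q' = ΔT/ΣR = (158 °C − 25.8 °C)/0.09524 = 1390 W/m

Q' = 1390 W/m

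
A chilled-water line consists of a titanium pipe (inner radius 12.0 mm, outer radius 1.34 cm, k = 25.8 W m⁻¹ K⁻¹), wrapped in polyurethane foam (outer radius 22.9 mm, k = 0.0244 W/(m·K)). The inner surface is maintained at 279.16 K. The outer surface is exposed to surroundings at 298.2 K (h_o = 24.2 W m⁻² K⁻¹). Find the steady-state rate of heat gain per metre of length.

Resistance network (inner→outer):
  R'_titanium = ln(0.0134/0.0120)/(2πk) = 0.1103/(2π·25.8) = 6.807×10^-4 m·K/W
  R'_polyurethane foam = ln(0.0229/0.0134)/(2πk) = 0.5359/(2π·0.0244) = 3.495 m·K/W
  R'_conv,out = 1/(2πr h) = 1/(2π·0.0229·24.2) = 0.2872 m·K/W
ΣR = 6.807×10^-4 + 3.495 + 0.2872 = 3.783 m·K/W
Q' = ΔT/ΣR = (279.16 K − 298.2 K)/3.783 = -5.03 W/m
(Negative Q' ⇒ heat flows inward; heat gain = 5.03 W/m.)

Q' = 5.03 W/m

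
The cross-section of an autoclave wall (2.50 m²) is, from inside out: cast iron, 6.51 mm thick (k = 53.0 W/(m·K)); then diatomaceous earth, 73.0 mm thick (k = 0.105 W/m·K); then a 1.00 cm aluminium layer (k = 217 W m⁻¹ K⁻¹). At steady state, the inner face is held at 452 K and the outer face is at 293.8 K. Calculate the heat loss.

Q = 569 W

Resistance network (inner→outer):
  R_cast iron = L/(kA) = 0.00651/(53.0·2.50) = 4.913×10^-5 K/W
  R_diatomaceous earth = L/(kA) = 0.0730/(0.105·2.50) = 0.2781 K/W
  R_aluminium = L/(kA) = 0.0100/(217·2.50) = 1.843×10^-5 K/W
ΣR = 4.913×10^-5 + 0.2781 + 1.843×10^-5 = 0.2782 K/W
Q = ΔT/ΣR = (452 K − 293.8 K)/0.2782 = 569 W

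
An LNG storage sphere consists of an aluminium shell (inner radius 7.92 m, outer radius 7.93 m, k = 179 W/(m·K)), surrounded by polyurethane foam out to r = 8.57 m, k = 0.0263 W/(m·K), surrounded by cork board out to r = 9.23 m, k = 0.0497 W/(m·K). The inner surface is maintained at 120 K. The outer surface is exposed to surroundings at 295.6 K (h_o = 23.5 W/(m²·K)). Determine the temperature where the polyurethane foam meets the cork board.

Resistance network (inner→outer):
  R_aluminium = (1/7.92 − 1/7.93)/(4πk) = 1.592×10^-4/(4π·179) = 7.078×10^-8 K/W
  R_polyurethane foam = (1/7.93 − 1/8.57)/(4πk) = 0.009417/(4π·0.0263) = 0.02849 K/W
  R_cork board = (1/8.57 − 1/9.23)/(4πk) = 0.008344/(4π·0.0497) = 0.01336 K/W
  R_conv,out = 1/(4πr²h) = 1/(4π·9.23²·23.5) = 3.975×10^-5 K/W
ΣR = 7.078×10^-8 + 0.02849 + 0.01336 + 3.975×10^-5 = 0.04189 K/W
Q = ΔT/ΣR = (120 K − 295.6 K)/0.04189 = -4192 W
From the inner boundary to the polyurethane foam/cork board interface, ΣR_partial = 0.02849 K/W.
T_interface = T_in − Q·ΣR_partial = 120 K − (-4192)(0.02849) = 239.4 K

T = 239.4 K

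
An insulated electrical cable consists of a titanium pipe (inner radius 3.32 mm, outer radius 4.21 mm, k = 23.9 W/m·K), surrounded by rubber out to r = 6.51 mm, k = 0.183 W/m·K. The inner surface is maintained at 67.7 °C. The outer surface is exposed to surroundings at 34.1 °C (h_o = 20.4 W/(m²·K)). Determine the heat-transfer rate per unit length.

Resistance network (inner→outer):
  R'_titanium = ln(0.00421/0.00332)/(2πk) = 0.2375/(2π·23.9) = 0.001582 m·K/W
  R'_rubber = ln(0.00651/0.00421)/(2πk) = 0.4359/(2π·0.183) = 0.3791 m·K/W
  R'_conv,out = 1/(2πr h) = 1/(2π·0.00651·20.4) = 1.198 m·K/W
ΣR = 0.001582 + 0.3791 + 1.198 = 1.579 m·K/W
Q' = ΔT/ΣR = (67.7 °C − 34.1 °C)/1.579 = 21.3 W/m

Q' = 21.3 W/m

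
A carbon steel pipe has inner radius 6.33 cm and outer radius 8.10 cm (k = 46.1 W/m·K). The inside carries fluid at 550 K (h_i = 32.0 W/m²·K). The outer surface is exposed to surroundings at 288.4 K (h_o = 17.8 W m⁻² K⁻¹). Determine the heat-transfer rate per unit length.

Series thermal resistances, inner to outer:
  R'_conv,in = 1/(2πr h) = 1/(2π·0.0633·32.0) = 0.07857 m·K/W
  R'_carbon steel = ln(0.0810/0.0633)/(2πk) = 0.2466/(2π·46.1) = 8.512×10^-4 m·K/W
  R'_conv,out = 1/(2πr h) = 1/(2π·0.0810·17.8) = 0.1104 m·K/W
ΣR = 0.07857 + 8.512×10^-4 + 0.1104 = 0.1898 m·K/W
Q' = ΔT/ΣR = (550 K − 288.4 K)/0.1898 = 1380 W/m

Q' = 1380 W/m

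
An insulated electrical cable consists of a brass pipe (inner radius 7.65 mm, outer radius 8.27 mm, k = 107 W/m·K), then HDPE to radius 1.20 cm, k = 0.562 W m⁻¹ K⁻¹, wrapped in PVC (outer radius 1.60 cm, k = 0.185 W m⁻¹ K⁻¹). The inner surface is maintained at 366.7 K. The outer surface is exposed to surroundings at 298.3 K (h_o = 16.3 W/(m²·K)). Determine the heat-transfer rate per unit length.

Treat each layer as a resistance in series:
  R'_brass = ln(0.00827/0.00765)/(2πk) = 0.07793/(2π·107) = 1.159×10^-4 m·K/W
  R'_HDPE = ln(0.0120/0.00827)/(2πk) = 0.3723/(2π·0.562) = 0.1054 m·K/W
  R'_PVC = ln(0.0160/0.0120)/(2πk) = 0.2877/(2π·0.185) = 0.2475 m·K/W
  R'_conv,out = 1/(2πr h) = 1/(2π·0.0160·16.3) = 0.6103 m·K/W
ΣR = 1.159×10^-4 + 0.1054 + 0.2475 + 0.6103 = 0.9633 m·K/W
Q' = ΔT/ΣR = (366.7 K − 298.3 K)/0.9633 = 71.0 W/m

Q' = 71.0 W/m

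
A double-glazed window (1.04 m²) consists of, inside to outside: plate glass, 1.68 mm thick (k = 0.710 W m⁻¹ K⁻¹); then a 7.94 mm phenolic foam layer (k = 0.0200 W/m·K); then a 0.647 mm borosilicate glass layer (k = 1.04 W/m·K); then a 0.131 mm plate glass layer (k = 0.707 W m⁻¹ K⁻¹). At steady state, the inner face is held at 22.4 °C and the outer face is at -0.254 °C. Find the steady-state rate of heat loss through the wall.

Series thermal resistances, inner to outer:
  R_plate glass = L/(kA) = 0.00168/(0.710·1.04) = 0.002275 K/W
  R_phenolic foam = L/(kA) = 0.00794/(0.0200·1.04) = 0.3817 K/W
  R_borosilicate glass = L/(kA) = 6.47×10^-4/(1.04·1.04) = 5.982×10^-4 K/W
  R_plate glass = L/(kA) = 1.31×10^-4/(0.707·1.04) = 1.782×10^-4 K/W
ΣR = 0.002275 + 0.3817 + 5.982×10^-4 + 1.782×10^-4 = 0.3848 K/W
Q = ΔT/ΣR = (22.4 °C − -0.254 °C)/0.3848 = 58.9 W

Q = 58.9 W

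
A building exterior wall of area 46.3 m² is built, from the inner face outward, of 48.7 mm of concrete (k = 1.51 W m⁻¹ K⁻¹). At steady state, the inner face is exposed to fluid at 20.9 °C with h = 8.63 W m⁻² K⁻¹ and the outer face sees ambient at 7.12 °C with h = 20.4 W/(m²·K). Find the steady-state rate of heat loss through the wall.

Q = 3240 W

Series thermal resistances, inner to outer:
  R_conv,in = 1/(hA) = 1/(8.63·46.3) = 0.002503 K/W
  R_concrete = L/(kA) = 0.0487/(1.51·46.3) = 6.966×10^-4 K/W
  R_conv,out = 1/(hA) = 1/(20.4·46.3) = 0.001059 K/W
ΣR = 0.002503 + 6.966×10^-4 + 0.001059 = 0.004259 K/W
Q = ΔT/ΣR = (20.9 °C − 7.12 °C)/0.004259 = 3240 W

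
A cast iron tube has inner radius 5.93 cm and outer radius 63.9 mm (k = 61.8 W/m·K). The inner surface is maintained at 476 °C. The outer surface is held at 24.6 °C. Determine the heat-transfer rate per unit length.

Q' = 2πk·ΔT/ln(r₂/r₁) = 2π × 61.8 × 451.4 / ln(0.0639/0.0593) = 2.35×10^6 W/m

Q' = 2.35×10^6 W/m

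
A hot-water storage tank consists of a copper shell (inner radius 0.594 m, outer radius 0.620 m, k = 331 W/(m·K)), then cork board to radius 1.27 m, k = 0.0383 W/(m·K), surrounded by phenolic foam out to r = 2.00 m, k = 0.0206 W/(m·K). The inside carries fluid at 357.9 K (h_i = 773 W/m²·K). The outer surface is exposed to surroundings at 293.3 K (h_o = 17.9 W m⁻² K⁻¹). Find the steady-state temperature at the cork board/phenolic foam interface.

T = 318.7 K

Resistance network (inner→outer):
  R_conv,in = 1/(4πr²h) = 1/(4π·0.594²·773) = 2.918×10^-4 K/W
  R_copper = (1/0.594 − 1/0.620)/(4πk) = 0.07060/(4π·331) = 1.697×10^-5 K/W
  R_cork board = (1/0.620 − 1/1.27)/(4πk) = 0.8255/(4π·0.0383) = 1.715 K/W
  R_phenolic foam = (1/1.27 − 1/2.00)/(4πk) = 0.2874/(4π·0.0206) = 1.110 K/W
  R_conv,out = 1/(4πr²h) = 1/(4π·2.00²·17.9) = 0.001111 K/W
ΣR = 2.918×10^-4 + 1.697×10^-5 + 1.715 + 1.110 + 0.001111 = 2.826 K/W
Q = ΔT/ΣR = (357.9 K − 293.3 K)/2.826 = 22.86 W
From the inner boundary to the cork board/phenolic foam interface, ΣR_partial = 1.715 K/W.
T_interface = T_in − Q·ΣR_partial = 357.9 K − (22.86)(1.715) = 318.7 K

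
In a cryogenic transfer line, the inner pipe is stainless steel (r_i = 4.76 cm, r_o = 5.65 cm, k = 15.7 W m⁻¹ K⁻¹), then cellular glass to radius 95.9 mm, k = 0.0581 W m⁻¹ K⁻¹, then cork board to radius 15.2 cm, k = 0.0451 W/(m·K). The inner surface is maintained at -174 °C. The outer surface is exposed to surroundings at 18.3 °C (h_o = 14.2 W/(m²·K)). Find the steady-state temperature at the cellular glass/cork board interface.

Resistance network (inner→outer):
  R'_stainless steel = ln(0.0565/0.0476)/(2πk) = 0.1714/(2π·15.7) = 0.001738 m·K/W
  R'_cellular glass = ln(0.0959/0.0565)/(2πk) = 0.5291/(2π·0.0581) = 1.449 m·K/W
  R'_cork board = ln(0.152/0.0959)/(2πk) = 0.4606/(2π·0.0451) = 1.625 m·K/W
  R'_conv,out = 1/(2πr h) = 1/(2π·0.152·14.2) = 0.07374 m·K/W
ΣR = 0.001738 + 1.449 + 1.625 + 0.07374 = 3.149 m·K/W
Q' = ΔT/ΣR = (-174 °C − 18.3 °C)/3.149 = -61.07 W/m
From the inner boundary to the cellular glass/cork board interface, ΣR_partial = 1.451 m·K/W.
T_interface = T_in − Q'·ΣR_partial = -174 °C − (-61.07)(1.451) = -85.4 °C

T = -85.4 °C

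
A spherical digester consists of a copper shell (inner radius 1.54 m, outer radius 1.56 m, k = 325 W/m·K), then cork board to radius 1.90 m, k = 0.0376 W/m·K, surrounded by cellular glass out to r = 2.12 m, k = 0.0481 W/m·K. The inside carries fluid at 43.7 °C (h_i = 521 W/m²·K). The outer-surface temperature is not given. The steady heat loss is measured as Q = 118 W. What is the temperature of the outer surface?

T_out = 4.38 °C

Series resistances:
  R_conv,in = 1/(4πr²h) = 1/(4π·1.54²·521) = 6.440×10^-5 K/W
  R_copper = (1/1.54 − 1/1.56)/(4πk) = 0.008325/(4π·325) = 2.038×10^-6 K/W
  R_cork board = (1/1.56 − 1/1.90)/(4πk) = 0.1147/(4π·0.0376) = 0.2428 K/W
  R_cellular glass = (1/1.90 − 1/2.12)/(4πk) = 0.05462/(4π·0.0481) = 0.09036 K/W
ΣR = 0.3332 K/W
ΔT = Q·ΣR = 118 × 0.3332 = 39.32 K
Heat flows outward, so T_out = T_in − ΔT = 43.7 − 39.32 = 4.38 °C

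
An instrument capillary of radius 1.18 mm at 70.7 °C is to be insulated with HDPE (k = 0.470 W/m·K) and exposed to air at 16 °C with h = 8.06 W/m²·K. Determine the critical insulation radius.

For a cylinder, r_cr = k_ins/h = 0.470/8.06 = 0.0583 m = 5.83 cm

r_cr = 5.83 cm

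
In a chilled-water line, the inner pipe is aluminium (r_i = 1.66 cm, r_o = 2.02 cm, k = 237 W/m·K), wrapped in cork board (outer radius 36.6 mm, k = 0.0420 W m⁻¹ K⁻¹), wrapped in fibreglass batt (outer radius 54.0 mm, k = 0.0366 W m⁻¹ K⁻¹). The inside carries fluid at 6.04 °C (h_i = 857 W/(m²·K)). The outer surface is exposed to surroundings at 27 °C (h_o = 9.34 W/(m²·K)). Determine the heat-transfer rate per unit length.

Q' = 4.91 W/m

Resistance network (inner→outer):
  R'_conv,in = 1/(2πr h) = 1/(2π·0.0166·857) = 0.01119 m·K/W
  R'_aluminium = ln(0.0202/0.0166)/(2πk) = 0.1963/(2π·237) = 1.318×10^-4 m·K/W
  R'_cork board = ln(0.0366/0.0202)/(2πk) = 0.5944/(2π·0.0420) = 2.252 m·K/W
  R'_fibreglass batt = ln(0.0540/0.0366)/(2πk) = 0.3889/(2π·0.0366) = 1.691 m·K/W
  R'_conv,out = 1/(2πr h) = 1/(2π·0.0540·9.34) = 0.3156 m·K/W
ΣR = 0.01119 + 1.318×10^-4 + 2.252 + 1.691 + 0.3156 = 4.270 m·K/W
Q' = ΔT/ΣR = (6.04 °C − 27 °C)/4.270 = -4.91 W/m
(Negative Q' ⇒ heat flows inward; heat gain = 4.91 W/m.)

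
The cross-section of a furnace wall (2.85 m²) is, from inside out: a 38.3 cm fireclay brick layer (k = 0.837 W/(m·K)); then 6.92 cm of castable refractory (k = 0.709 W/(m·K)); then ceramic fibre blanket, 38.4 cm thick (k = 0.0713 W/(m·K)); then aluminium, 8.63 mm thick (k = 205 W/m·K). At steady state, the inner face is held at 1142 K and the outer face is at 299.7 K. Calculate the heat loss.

Q = 404 W

Series thermal resistances, inner to outer:
  R_fireclay brick = L/(kA) = 0.383/(0.837·2.85) = 0.1606 K/W
  R_castable refractory = L/(kA) = 0.0692/(0.709·2.85) = 0.03425 K/W
  R_ceramic fibre blanket = L/(kA) = 0.384/(0.0713·2.85) = 1.890 K/W
  R_aluminium = L/(kA) = 0.00863/(205·2.85) = 1.477×10^-5 K/W
ΣR = 0.1606 + 0.03425 + 1.890 + 1.477×10^-5 = 2.085 K/W
Q = ΔT/ΣR = (1142 K − 299.7 K)/2.085 = 404 W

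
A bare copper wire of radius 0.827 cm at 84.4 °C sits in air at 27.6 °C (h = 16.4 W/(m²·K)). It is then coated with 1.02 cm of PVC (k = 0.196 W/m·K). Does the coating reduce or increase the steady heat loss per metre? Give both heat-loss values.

Critical radius for a cylinder: r_cr = k/h = 0.0120 m = 1.20 cm.
Outer radius after coating: r₂ = 0.00827 + 0.0102 = 0.01847 m.
r₁ < r_cr < r₂: heat loss rises to a maximum at r_cr then falls. Whether the coating helps depends on whether Q(r₂) has dropped back below Q(r₁).
Bare: R = 1/(2πr₁h) = 1.173 m·K/W; Q = 56.8/1.173 = 48.4 W/m.
Coated: R = R_cond + R_conv = 1.178 m·K/W; Q = 56.8/1.178 = 48.2 W/m.

reduces: 48.4 → 48.2 W/m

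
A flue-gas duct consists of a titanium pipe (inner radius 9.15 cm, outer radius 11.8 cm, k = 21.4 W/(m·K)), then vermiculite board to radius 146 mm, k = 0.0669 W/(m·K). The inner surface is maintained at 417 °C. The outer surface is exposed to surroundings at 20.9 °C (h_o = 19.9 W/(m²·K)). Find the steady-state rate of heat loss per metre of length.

Resistance network (inner→outer):
  R'_titanium = ln(0.118/0.0915)/(2πk) = 0.2543/(2π·21.4) = 0.001892 m·K/W
  R'_vermiculite board = ln(0.146/0.118)/(2πk) = 0.2129/(2π·0.0669) = 0.5065 m·K/W
  R'_conv,out = 1/(2πr h) = 1/(2π·0.146·19.9) = 0.05478 m·K/W
ΣR = 0.001892 + 0.5065 + 0.05478 = 0.5632 m·K/W
Q' = ΔT/ΣR = (417 °C − 20.9 °C)/0.5632 = 703 W/m

Q' = 703 W/m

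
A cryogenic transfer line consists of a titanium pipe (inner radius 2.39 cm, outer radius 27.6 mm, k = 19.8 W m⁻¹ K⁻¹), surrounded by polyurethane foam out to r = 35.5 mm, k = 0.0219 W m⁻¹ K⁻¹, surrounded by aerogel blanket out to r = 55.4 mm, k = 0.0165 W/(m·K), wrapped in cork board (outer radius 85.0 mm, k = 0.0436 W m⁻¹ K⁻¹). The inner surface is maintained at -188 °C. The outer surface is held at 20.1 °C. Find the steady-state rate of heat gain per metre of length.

Series thermal resistances, inner to outer:
  R'_titanium = ln(0.0276/0.0239)/(2πk) = 0.1439/(2π·19.8) = 0.001157 m·K/W
  R'_polyurethane foam = ln(0.0355/0.0276)/(2πk) = 0.2517/(2π·0.0219) = 1.829 m·K/W
  R'_aerogel blanket = ln(0.0554/0.0355)/(2πk) = 0.4450/(2π·0.0165) = 4.293 m·K/W
  R'_cork board = ln(0.0850/0.0554)/(2πk) = 0.4281/(2π·0.0436) = 1.563 m·K/W
ΣR = 0.001157 + 1.829 + 4.293 + 1.563 = 7.686 m·K/W
Q' = ΔT/ΣR = (-188 °C − 20.1 °C)/7.686 = -27.1 W/m
(Negative Q' ⇒ heat flows inward; heat gain = 27.1 W/m.)

Q' = 27.1 W/m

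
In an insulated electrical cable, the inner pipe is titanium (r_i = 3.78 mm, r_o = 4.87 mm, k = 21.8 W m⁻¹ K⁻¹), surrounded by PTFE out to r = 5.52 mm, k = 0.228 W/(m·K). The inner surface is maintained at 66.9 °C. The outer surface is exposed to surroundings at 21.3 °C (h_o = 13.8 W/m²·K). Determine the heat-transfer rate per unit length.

Treat each layer as a resistance in series:
  R'_titanium = ln(0.00487/0.00378)/(2πk) = 0.2534/(2π·21.8) = 0.001850 m·K/W
  R'_PTFE = ln(0.00552/0.00487)/(2πk) = 0.1253/(2π·0.228) = 0.08745 m·K/W
  R'_conv,out = 1/(2πr h) = 1/(2π·0.00552·13.8) = 2.089 m·K/W
ΣR = 0.001850 + 0.08745 + 2.089 = 2.178 m·K/W
Q' = ΔT/ΣR = (66.9 °C − 21.3 °C)/2.178 = 20.9 W/m

Q' = 20.9 W/m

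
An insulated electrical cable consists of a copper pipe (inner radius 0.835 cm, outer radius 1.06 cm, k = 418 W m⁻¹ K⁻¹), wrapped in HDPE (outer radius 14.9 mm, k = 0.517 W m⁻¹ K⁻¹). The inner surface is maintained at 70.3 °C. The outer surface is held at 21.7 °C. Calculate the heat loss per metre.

Q' = 463 W/m

Series thermal resistances, inner to outer:
  R'_copper = ln(0.0106/0.00835)/(2πk) = 0.2386/(2π·418) = 9.084×10^-5 m·K/W
  R'_HDPE = ln(0.0149/0.0106)/(2πk) = 0.3405/(2π·0.517) = 0.1048 m·K/W
ΣR = 9.084×10^-5 + 0.1048 = 0.1049 m·K/W
Q' = ΔT/ΣR = (70.3 °C − 21.7 °C)/0.1049 = 463 W/m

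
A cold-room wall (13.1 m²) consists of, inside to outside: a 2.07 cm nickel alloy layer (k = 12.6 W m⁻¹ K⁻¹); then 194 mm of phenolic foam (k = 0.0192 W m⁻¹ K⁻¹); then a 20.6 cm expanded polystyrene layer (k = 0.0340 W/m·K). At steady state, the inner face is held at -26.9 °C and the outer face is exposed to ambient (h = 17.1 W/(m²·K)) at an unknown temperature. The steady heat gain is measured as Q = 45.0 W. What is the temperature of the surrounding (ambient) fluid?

T_out = 28.8 °C

Sum the resistances:
  R_nickel alloy = L/(kA) = 0.0207/(12.6·13.1) = 1.254×10^-4 K/W
  R_phenolic foam = L/(kA) = 0.194/(0.0192·13.1) = 0.7713 K/W
  R_expanded polystyrene = L/(kA) = 0.206/(0.0340·13.1) = 0.4625 K/W
  R_conv,out = 1/(hA) = 1/(17.1·13.1) = 0.004464 K/W
ΣR = 1.238 K/W
ΔT = Q·ΣR = 45.0 × 1.238 = 55.71 K
Heat flows inward, so T_out = T_in + ΔT = -26.9 + 55.71 = 28.8 °C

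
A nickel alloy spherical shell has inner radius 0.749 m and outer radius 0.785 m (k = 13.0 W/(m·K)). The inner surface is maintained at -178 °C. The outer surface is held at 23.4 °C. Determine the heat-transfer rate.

Q = 4πk·ΔT/(1/r₁ − 1/r₂) = 4π × 13.0 × 201.4 / (1/0.749 − 1/0.785) = 5.37×10^5 W

Q = 537 kW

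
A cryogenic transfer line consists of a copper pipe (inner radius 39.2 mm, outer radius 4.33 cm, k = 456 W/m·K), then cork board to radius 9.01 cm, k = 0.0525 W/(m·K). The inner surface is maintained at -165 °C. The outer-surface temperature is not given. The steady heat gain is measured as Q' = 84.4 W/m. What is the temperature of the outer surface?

Series resistances:
  R'_copper = ln(0.0433/0.0392)/(2πk) = 0.09948/(2π·456) = 3.472×10^-5 m·K/W
  R'_cork board = ln(0.0901/0.0433)/(2πk) = 0.7328/(2π·0.0525) = 2.221 m·K/W
ΣR = 2.221 m·K/W
ΔT = Q'·ΣR = 84.4 × 2.221 = 187.5 K
Heat flows inward, so T_out = T_in + ΔT = -165 + 187.5 = 22.5 °C

T_out = 22.5 °C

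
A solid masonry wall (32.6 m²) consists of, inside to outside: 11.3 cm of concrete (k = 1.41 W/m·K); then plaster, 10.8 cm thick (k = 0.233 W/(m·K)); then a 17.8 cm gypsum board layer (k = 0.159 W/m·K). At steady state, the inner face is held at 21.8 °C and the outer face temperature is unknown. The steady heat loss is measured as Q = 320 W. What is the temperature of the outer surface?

Series resistances:
  R_concrete = L/(kA) = 0.113/(1.41·32.6) = 0.002458 K/W
  R_plaster = L/(kA) = 0.108/(0.233·32.6) = 0.01422 K/W
  R_gypsum board = L/(kA) = 0.178/(0.159·32.6) = 0.03434 K/W
ΣR = 0.05102 K/W
ΔT = Q·ΣR = 320 × 0.05102 = 16.33 K
Heat flows outward, so T_out = T_in − ΔT = 21.8 − 16.33 = 5.47 °C

T_out = 5.47 °C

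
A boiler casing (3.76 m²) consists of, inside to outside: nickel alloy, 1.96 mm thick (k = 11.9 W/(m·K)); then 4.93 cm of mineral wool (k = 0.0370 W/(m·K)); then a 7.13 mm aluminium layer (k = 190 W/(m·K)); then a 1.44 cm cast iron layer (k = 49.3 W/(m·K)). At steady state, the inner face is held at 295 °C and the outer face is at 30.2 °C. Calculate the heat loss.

Treat each layer as a resistance in series:
  R_nickel alloy = L/(kA) = 0.00196/(11.9·3.76) = 4.380×10^-5 K/W
  R_mineral wool = L/(kA) = 0.0493/(0.0370·3.76) = 0.3544 K/W
  R_aluminium = L/(kA) = 0.00713/(190·3.76) = 9.980×10^-6 K/W
  R_cast iron = L/(kA) = 0.0144/(49.3·3.76) = 7.768×10^-5 K/W
ΣR = 4.380×10^-5 + 0.3544 + 9.980×10^-6 + 7.768×10^-5 = 0.3545 K/W
Q = ΔT/ΣR = (295 °C − 30.2 °C)/0.3545 = 747 W

Q = 747 W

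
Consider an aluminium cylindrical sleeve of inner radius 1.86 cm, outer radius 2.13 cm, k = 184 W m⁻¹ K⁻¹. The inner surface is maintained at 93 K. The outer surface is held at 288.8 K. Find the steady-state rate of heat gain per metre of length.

Q' = 2πk·ΔT/ln(r₂/r₁) = 2π × 184 × 195.8 / ln(0.0213/0.0186) = 1.67×10^6 W/m

Q' = 1670 kW/m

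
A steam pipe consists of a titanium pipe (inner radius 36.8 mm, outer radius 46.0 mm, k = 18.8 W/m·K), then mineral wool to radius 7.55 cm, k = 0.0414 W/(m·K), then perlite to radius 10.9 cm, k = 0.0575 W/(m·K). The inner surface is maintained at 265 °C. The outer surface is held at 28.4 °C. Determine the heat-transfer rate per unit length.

Q' = 80.9 W/m

Series thermal resistances, inner to outer:
  R'_titanium = ln(0.0460/0.0368)/(2πk) = 0.2231/(2π·18.8) = 0.001889 m·K/W
  R'_mineral wool = ln(0.0755/0.0460)/(2πk) = 0.4955/(2π·0.0414) = 1.905 m·K/W
  R'_perlite = ln(0.109/0.0755)/(2πk) = 0.3672/(2π·0.0575) = 1.016 m·K/W
ΣR = 0.001889 + 1.905 + 1.016 = 2.923 m·K/W
Q' = ΔT/ΣR = (265 °C − 28.4 °C)/2.923 = 80.9 W/m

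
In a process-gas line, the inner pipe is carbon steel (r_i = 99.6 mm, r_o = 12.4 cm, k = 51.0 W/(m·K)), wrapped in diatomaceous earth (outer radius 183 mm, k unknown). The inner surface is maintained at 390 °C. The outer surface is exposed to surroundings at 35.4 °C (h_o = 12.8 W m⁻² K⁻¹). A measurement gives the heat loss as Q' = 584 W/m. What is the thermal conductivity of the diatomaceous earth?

k = 0.115 W/m·K

ΣR = ΔT/Q' = |390 − 35.4|/584 = 0.6072 m·K/W
Known resistances:
  R'_carbon steel = ln(0.124/0.0996)/(2πk) = 0.2191/(2π·51.0) = 6.838×10^-4 m·K/W
  R'_conv,out = 1/(2πr h) = 1/(2π·0.183·12.8) = 0.06795 m·K/W
R_diatomaceous earth = ΣR − ΣR_known = 0.6072 − 0.06863 = 0.5386 m·K/W
ln(r₂/r₁)/(2πk) = 0.5386 ⇒ k = 0.3892/(2π·0.5386) = 0.115 W/m·K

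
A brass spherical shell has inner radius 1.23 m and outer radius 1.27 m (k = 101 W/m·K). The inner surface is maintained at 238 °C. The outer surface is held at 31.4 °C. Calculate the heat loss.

Q = 1.02×10^7 W

Q = 4πk·ΔT/(1/r₁ − 1/r₂) = 4π × 101 × 206.6 / (1/1.23 − 1/1.27) = 1.02×10^7 W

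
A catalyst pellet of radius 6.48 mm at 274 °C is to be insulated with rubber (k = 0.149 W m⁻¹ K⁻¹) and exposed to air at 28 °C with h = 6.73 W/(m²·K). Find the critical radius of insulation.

r_cr = 4.43 cm

For a sphere, r_cr = 2k_ins/h = 2·0.149/6.73 = 0.0443 m = 4.43 cm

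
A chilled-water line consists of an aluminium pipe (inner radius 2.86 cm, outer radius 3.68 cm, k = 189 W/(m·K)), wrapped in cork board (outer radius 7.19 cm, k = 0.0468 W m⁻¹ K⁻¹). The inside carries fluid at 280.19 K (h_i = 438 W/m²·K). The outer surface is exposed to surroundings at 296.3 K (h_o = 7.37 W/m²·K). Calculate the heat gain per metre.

Treat each layer as a resistance in series:
  R'_conv,in = 1/(2πr h) = 1/(2π·0.0286·438) = 0.01271 m·K/W
  R'_aluminium = ln(0.0368/0.0286)/(2πk) = 0.2521/(2π·189) = 2.123×10^-4 m·K/W
  R'_cork board = ln(0.0719/0.0368)/(2πk) = 0.6698/(2π·0.0468) = 2.278 m·K/W
  R'_conv,out = 1/(2πr h) = 1/(2π·0.0719·7.37) = 0.3003 m·K/W
ΣR = 0.01271 + 2.123×10^-4 + 2.278 + 0.3003 = 2.591 m·K/W
Q' = ΔT/ΣR = (280.19 K − 296.3 K)/2.591 = -6.22 W/m
(Negative Q' ⇒ heat flows inward; heat gain = 6.22 W/m.)

Q' = 6.22 W/m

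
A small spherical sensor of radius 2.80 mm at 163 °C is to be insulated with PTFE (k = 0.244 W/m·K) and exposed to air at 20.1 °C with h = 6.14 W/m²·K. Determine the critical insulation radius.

r_cr = 7.95 cm

For a sphere, r_cr = 2k_ins/h = 2·0.244/6.14 = 0.0795 m = 7.95 cm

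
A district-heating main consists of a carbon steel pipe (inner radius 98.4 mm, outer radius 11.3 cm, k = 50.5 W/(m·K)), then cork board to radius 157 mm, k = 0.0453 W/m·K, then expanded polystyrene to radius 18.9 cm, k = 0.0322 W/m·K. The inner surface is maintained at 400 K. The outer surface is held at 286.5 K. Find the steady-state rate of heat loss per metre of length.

Resistance network (inner→outer):
  R'_carbon steel = ln(0.113/0.0984)/(2πk) = 0.1383/(2π·50.5) = 4.360×10^-4 m·K/W
  R'_cork board = ln(0.157/0.113)/(2πk) = 0.3289/(2π·0.0453) = 1.155 m·K/W
  R'_expanded polystyrene = ln(0.189/0.157)/(2πk) = 0.1855/(2π·0.0322) = 0.9169 m·K/W
ΣR = 4.360×10^-4 + 1.155 + 0.9169 = 2.072 m·K/W
Q' = ΔT/ΣR = (400 K − 286.5 K)/2.072 = 54.8 W/m

Q' = 54.8 W/m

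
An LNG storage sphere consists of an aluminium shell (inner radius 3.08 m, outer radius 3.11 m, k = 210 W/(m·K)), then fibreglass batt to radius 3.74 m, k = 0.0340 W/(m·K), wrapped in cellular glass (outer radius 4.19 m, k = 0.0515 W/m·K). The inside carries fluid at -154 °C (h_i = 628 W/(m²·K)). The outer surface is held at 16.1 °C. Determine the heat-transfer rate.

Q = 994 W

Resistance network (inner→outer):
  R_conv,in = 1/(4πr²h) = 1/(4π·3.08²·628) = 1.336×10^-5 K/W
  R_aluminium = (1/3.08 − 1/3.11)/(4πk) = 0.003132/(4π·210) = 1.187×10^-6 K/W
  R_fibreglass batt = (1/3.11 − 1/3.74)/(4πk) = 0.05416/(4π·0.0340) = 0.1268 K/W
  R_cellular glass = (1/3.74 − 1/4.19)/(4πk) = 0.02872/(4π·0.0515) = 0.04437 K/W
ΣR = 1.336×10^-5 + 1.187×10^-6 + 0.1268 + 0.04437 = 0.1712 K/W
Q = ΔT/ΣR = (-154 °C − 16.1 °C)/0.1712 = -994 W
(Negative Q ⇒ heat flows inward; heat gain = 994 W.)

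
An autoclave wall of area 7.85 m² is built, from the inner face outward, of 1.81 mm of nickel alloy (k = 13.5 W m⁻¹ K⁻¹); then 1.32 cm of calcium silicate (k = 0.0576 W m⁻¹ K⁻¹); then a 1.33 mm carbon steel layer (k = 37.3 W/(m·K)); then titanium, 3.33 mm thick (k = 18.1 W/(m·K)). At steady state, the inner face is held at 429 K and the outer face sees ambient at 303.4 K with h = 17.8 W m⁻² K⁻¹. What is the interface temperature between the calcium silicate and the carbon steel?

T = 328.2 K

Treat each layer as a resistance in series:
  R_nickel alloy = L/(kA) = 0.00181/(13.5·7.85) = 1.708×10^-5 K/W
  R_calcium silicate = L/(kA) = 0.0132/(0.0576·7.85) = 0.02919 K/W
  R_carbon steel = L/(kA) = 0.00133/(37.3·7.85) = 4.542×10^-6 K/W
  R_titanium = L/(kA) = 0.00333/(18.1·7.85) = 2.344×10^-5 K/W
  R_conv,out = 1/(hA) = 1/(17.8·7.85) = 0.007157 K/W
ΣR = 1.708×10^-5 + 0.02919 + 4.542×10^-6 + 2.344×10^-5 + 0.007157 = 0.03639 K/W
Q = ΔT/ΣR = (429 K − 303.4 K)/0.03639 = 3451 W
From the inner boundary to the calcium silicate/carbon steel interface, ΣR_partial = 0.02921 K/W.
T_interface = T_in − Q·ΣR_partial = 429 K − (3451)(0.02921) = 328.2 K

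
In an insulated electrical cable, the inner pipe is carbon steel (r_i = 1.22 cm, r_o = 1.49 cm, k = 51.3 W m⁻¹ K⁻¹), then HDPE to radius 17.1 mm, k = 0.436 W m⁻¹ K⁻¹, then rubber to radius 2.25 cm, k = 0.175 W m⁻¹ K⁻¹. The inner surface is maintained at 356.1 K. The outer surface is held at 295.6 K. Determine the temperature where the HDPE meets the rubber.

Resistance network (inner→outer):
  R'_carbon steel = ln(0.0149/0.0122)/(2πk) = 0.1999/(2π·51.3) = 6.203×10^-4 m·K/W
  R'_HDPE = ln(0.0171/0.0149)/(2πk) = 0.1377/(2π·0.436) = 0.05027 m·K/W
  R'_rubber = ln(0.0225/0.0171)/(2πk) = 0.2744/(2π·0.175) = 0.2496 m·K/W
ΣR = 6.203×10^-4 + 0.05027 + 0.2496 = 0.3005 m·K/W
Q' = ΔT/ΣR = (356.1 K − 295.6 K)/0.3005 = 201.3 W/m
From the inner boundary to the HDPE/rubber interface, ΣR_partial = 0.05089 m·K/W.
T_interface = T_in − Q'·ΣR_partial = 356.1 K − (201.3)(0.05089) = 345.9 K

T = 345.9 K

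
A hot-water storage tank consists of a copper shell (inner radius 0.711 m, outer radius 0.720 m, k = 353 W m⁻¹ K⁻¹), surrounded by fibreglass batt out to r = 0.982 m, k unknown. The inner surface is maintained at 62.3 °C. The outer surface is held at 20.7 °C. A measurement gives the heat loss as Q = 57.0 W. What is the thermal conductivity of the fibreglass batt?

ΣR = ΔT/Q = |62.3 − 20.7|/57.0 = 0.7298 K/W
Known resistances:
  R_copper = (1/0.711 − 1/0.720)/(4πk) = 0.01758/(4π·353) = 3.963×10^-6 K/W
R_fibreglass batt = ΣR − ΣR_known = 0.7298 − 3.963×10^-6 = 0.7298 K/W
(1/r₁−1/r₂)/(4πk) = 0.7298 ⇒ k = 0.3706/(4π·0.7298) = 0.0404 W/m·K

k = 0.0404 W/m·K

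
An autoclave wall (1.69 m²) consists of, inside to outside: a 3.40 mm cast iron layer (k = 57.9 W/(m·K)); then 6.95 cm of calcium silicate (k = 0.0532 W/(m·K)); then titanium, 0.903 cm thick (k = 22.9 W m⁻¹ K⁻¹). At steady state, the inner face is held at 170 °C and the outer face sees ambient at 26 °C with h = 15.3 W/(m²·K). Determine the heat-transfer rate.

Series thermal resistances, inner to outer:
  R_cast iron = L/(kA) = 0.00340/(57.9·1.69) = 3.475×10^-5 K/W
  R_calcium silicate = L/(kA) = 0.0695/(0.0532·1.69) = 0.7730 K/W
  R_titanium = L/(kA) = 0.00903/(22.9·1.69) = 2.333×10^-4 K/W
  R_conv,out = 1/(hA) = 1/(15.3·1.69) = 0.03867 K/W
ΣR = 3.475×10^-5 + 0.7730 + 2.333×10^-4 + 0.03867 = 0.8119 K/W
Q = ΔT/ΣR = (170 °C − 26 °C)/0.8119 = 177 W

Q = 177 W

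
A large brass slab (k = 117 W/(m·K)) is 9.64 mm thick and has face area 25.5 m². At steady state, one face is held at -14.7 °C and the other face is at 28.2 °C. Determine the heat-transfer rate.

Q = 1.33×10^7 W

Q = kA·ΔT/L = 117 × 25.5 × |-14.7 °C − 28.2 °C| / 0.00964 = 1.33×10^7 W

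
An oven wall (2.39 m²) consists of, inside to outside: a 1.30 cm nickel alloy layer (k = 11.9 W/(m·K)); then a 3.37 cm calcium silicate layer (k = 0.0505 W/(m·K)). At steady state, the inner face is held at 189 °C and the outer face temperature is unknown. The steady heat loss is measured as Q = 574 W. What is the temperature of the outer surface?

T_out = 28.5 °C

Sum the resistances:
  R_nickel alloy = L/(kA) = 0.0130/(11.9·2.39) = 4.571×10^-4 K/W
  R_calcium silicate = L/(kA) = 0.0337/(0.0505·2.39) = 0.2792 K/W
ΣR = 0.2797 K/W
ΔT = Q·ΣR = 574 × 0.2797 = 160.5 K
Heat flows outward, so T_out = T_in − ΔT = 189 − 160.5 = 28.5 °C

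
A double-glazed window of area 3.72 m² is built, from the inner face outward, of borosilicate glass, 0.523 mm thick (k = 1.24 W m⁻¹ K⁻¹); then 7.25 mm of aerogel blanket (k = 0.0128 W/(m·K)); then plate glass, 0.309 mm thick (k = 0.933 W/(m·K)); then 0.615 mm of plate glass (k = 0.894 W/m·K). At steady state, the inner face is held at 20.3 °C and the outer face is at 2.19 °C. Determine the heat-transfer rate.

Q = 119 W

Treat each layer as a resistance in series:
  R_borosilicate glass = L/(kA) = 5.23×10^-4/(1.24·3.72) = 1.134×10^-4 K/W
  R_aerogel blanket = L/(kA) = 0.00725/(0.0128·3.72) = 0.1523 K/W
  R_plate glass = L/(kA) = 3.09×10^-4/(0.933·3.72) = 8.903×10^-5 K/W
  R_plate glass = L/(kA) = 6.15×10^-4/(0.894·3.72) = 1.849×10^-4 K/W
ΣR = 1.134×10^-4 + 0.1523 + 8.903×10^-5 + 1.849×10^-4 = 0.1527 K/W
Q = ΔT/ΣR = (20.3 °C − 2.19 °C)/0.1527 = 119 W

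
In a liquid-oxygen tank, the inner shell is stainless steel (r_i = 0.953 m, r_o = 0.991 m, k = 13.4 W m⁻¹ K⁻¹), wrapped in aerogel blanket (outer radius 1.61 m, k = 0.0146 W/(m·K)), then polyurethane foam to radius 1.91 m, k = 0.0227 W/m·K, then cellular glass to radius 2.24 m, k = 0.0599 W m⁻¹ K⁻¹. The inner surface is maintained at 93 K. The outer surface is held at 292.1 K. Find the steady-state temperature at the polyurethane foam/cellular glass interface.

Treat each layer as a resistance in series:
  R_stainless steel = (1/0.953 − 1/0.991)/(4πk) = 0.04024/(4π·13.4) = 2.389×10^-4 K/W
  R_aerogel blanket = (1/0.991 − 1/1.61)/(4πk) = 0.3880/(4π·0.0146) = 2.115 K/W
  R_polyurethane foam = (1/1.61 − 1/1.91)/(4πk) = 0.09756/(4π·0.0227) = 0.3420 K/W
  R_cellular glass = (1/1.91 − 1/2.24)/(4πk) = 0.07713/(4π·0.0599) = 0.1025 K/W
ΣR = 2.389×10^-4 + 2.115 + 0.3420 + 0.1025 = 2.560 K/W
Q = ΔT/ΣR = (93 K − 292.1 K)/2.560 = -77.77 W
From the inner boundary to the polyurethane foam/cellular glass interface, ΣR_partial = 2.457 K/W.
T_interface = T_in − Q·ΣR_partial = 93 K − (-77.77)(2.457) = 284.1 K

T = 284.1 K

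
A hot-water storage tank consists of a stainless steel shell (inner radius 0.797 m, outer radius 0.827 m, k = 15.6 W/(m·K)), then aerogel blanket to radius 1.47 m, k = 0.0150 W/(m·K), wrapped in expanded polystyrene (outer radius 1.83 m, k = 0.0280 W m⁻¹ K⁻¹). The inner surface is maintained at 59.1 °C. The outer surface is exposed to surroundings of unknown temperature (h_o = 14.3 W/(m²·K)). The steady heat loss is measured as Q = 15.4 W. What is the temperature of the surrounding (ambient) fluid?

Sum the resistances:
  R_stainless steel = (1/0.797 − 1/0.827)/(4πk) = 0.04552/(4π·15.6) = 2.322×10^-4 K/W
  R_aerogel blanket = (1/0.827 − 1/1.47)/(4πk) = 0.5289/(4π·0.0150) = 2.806 K/W
  R_expanded polystyrene = (1/1.47 − 1/1.83)/(4πk) = 0.1338/(4π·0.0280) = 0.3803 K/W
  R_conv,out = 1/(4πr²h) = 1/(4π·1.83²·14.3) = 0.001662 K/W
ΣR = 3.188 K/W
ΔT = Q·ΣR = 15.4 × 3.188 = 49.10 K
Heat flows outward, so T_out = T_in − ΔT = 59.1 − 49.10 = 10.0 °C

T_out = 10.0 °C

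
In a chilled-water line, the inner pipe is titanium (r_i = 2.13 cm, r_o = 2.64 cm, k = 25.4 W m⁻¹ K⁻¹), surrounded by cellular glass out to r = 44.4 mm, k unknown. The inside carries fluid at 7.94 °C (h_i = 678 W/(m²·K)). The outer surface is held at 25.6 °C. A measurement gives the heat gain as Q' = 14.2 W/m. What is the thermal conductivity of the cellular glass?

k = 0.0672 W/m·K

ΣR = ΔT/Q' = |7.94 − 25.6|/14.2 = 1.244 m·K/W
Known resistances:
  R'_conv,in = 1/(2πr h) = 1/(2π·0.0213·678) = 0.01102 m·K/W
  R'_titanium = ln(0.0264/0.0213)/(2πk) = 0.2147/(2π·25.4) = 0.001345 m·K/W
R_cellular glass = ΣR − ΣR_known = 1.244 − 0.01237 = 1.232 m·K/W
ln(r₂/r₁)/(2πk) = 1.232 ⇒ k = 0.5199/(2π·1.232) = 0.0672 W/m·K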